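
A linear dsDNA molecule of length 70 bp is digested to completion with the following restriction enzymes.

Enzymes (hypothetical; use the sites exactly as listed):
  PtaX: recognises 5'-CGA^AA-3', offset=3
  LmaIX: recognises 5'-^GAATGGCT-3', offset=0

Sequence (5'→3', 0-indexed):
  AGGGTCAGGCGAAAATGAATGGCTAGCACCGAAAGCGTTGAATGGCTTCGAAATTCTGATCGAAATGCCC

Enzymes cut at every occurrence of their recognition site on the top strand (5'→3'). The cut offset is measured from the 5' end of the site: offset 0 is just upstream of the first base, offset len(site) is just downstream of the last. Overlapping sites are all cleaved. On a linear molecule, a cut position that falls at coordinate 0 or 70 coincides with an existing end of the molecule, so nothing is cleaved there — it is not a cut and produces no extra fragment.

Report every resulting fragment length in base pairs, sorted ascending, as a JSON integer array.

Scan for sites:
  PtaX (CGAAA, off=3): starts [9, 29, 48, 60] → cuts [12, 32, 51, 63]
  LmaIX (GAATGGCT, off=0): starts [16, 39] → cuts [16, 39]

Pooled cuts: [12, 16, 32, 39, 51, 63]

Fragments:
  [0,12): 12 bp
  [12,16): 4 bp
  [16,32): 16 bp
  [32,39): 7 bp
  [39,51): 12 bp
  [51,63): 12 bp
  [63,70): 7 bp

[4,7,7,12,12,12,16]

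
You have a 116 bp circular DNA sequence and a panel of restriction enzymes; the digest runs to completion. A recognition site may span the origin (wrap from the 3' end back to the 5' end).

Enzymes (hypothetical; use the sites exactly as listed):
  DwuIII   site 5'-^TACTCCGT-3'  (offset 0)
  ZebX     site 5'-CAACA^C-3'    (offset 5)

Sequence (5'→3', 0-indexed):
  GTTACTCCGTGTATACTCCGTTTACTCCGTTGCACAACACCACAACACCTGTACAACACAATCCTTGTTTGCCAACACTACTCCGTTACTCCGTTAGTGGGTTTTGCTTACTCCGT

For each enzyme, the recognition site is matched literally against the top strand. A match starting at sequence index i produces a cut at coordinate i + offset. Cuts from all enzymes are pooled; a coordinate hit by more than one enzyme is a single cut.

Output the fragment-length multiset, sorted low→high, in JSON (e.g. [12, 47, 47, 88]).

Scan for sites:
  DwuIII (TACTCCGT, off=0): starts [2, 13, 22, 78, 86, 108] → cuts [2, 13, 22, 78, 86, 108]
  ZebX (CAACAC, off=5): starts [34, 42, 53, 72] → cuts [39, 47, 58, 77]

All cut coordinates (distinct, sorted): [2, 13, 22, 39, 47, 58, 77, 78, 86, 108]

Fragment lengths:
  2→13: 11 bp
  13→22: 9 bp
  22→39: 17 bp
  39→47: 8 bp
  47→58: 11 bp
  58→77: 19 bp
  77→78: 1 bp
  78→86: 8 bp
  86→108: 22 bp
  108→2 (wrap): 116-108+2 = 10 bp

[1,8,8,9,10,11,11,17,19,22]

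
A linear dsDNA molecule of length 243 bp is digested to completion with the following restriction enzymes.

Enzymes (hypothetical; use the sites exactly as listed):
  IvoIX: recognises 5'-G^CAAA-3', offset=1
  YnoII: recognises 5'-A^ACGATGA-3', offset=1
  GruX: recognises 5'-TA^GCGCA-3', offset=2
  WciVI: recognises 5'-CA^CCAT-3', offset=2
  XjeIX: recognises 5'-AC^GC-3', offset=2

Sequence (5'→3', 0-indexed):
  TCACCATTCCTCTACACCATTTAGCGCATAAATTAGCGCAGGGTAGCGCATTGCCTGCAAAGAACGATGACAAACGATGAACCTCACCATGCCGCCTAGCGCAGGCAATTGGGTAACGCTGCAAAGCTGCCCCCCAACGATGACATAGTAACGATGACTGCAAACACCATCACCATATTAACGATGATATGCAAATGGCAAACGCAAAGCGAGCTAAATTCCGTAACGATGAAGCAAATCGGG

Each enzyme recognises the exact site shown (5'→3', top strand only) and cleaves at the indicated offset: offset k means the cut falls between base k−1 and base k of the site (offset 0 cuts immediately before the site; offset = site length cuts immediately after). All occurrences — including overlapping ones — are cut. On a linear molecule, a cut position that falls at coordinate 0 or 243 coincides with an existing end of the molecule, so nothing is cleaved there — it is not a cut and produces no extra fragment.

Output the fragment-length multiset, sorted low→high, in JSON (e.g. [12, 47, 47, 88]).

Scan for sites:
  IvoIX (GCAAA, off=1): starts [56, 120, 159, 190, 197, 203, 233] → cuts [57, 121, 160, 191, 198, 204, 234]
  YnoII (AACGATGA, off=1): starts [62, 72, 135, 149, 179, 224] → cuts [63, 73, 136, 150, 180, 225]
  GruX (TAGCGCA, off=2): starts [21, 33, 43, 96] → cuts [23, 35, 45, 98]
  WciVI (CACCAT, off=2): starts [1, 14, 84, 164, 170] → cuts [3, 16, 86, 166, 172]
  XjeIX (ACGC, off=2): starts [115, 201] → cuts [117, 203]

All cut coordinates (distinct, sorted): [3, 16, 23, 35, 45, 57, 63, 73, 86, 98, 117, 121, 136, 150, 160, 166, 172, 180, 191, 198, 203, 204, 225, 234]

Fragments:
  [0,3): 3 bp
  [3,16): 13 bp
  [16,23): 7 bp
  [23,35): 12 bp
  [35,45): 10 bp
  [45,57): 12 bp
  [57,63): 6 bp
  [63,73): 10 bp
  [73,86): 13 bp
  [86,98): 12 bp
  [98,117): 19 bp
  [117,121): 4 bp
  [121,136): 15 bp
  [136,150): 14 bp
  [150,160): 10 bp
  [160,166): 6 bp
  [166,172): 6 bp
  [172,180): 8 bp
  [180,191): 11 bp
  [191,198): 7 bp
  [198,203): 5 bp
  [203,204): 1 bp
  [204,225): 21 bp
  [225,234): 9 bp
  [234,243): 9 bp

[1,3,4,5,6,6,6,7,7,8,9,9,10,10,10,11,12,12,12,13,13,14,15,19,21]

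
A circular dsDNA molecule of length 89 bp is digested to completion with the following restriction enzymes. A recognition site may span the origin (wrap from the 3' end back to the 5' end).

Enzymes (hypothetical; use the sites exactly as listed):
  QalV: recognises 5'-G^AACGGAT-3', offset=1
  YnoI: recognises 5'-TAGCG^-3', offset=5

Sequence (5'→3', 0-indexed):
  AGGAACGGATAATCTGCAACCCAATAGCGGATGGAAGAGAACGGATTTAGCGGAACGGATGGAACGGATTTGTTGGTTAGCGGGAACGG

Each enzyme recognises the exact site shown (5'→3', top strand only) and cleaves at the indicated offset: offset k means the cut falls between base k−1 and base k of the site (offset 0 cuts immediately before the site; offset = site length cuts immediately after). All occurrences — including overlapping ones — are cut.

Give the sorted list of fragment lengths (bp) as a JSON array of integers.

[1,9,10,10,13,20,26]

Scan for sites:
  QalV GAACGGAT/1: at [2, 38, 52, 61] ⇒ [3, 39, 53, 62]
  YnoI TAGCG/5: at [24, 47, 77] ⇒ [29, 52, 82]

Pooled cuts: [3, 29, 39, 52, 53, 62, 82]

Fragment lengths:
  3→29: 26 bp
  29→39: 10 bp
  39→52: 13 bp
  52→53: 1 bp
  53→62: 9 bp
  62→82: 20 bp
  82→3 (wrap): 89-82+3 = 10 bp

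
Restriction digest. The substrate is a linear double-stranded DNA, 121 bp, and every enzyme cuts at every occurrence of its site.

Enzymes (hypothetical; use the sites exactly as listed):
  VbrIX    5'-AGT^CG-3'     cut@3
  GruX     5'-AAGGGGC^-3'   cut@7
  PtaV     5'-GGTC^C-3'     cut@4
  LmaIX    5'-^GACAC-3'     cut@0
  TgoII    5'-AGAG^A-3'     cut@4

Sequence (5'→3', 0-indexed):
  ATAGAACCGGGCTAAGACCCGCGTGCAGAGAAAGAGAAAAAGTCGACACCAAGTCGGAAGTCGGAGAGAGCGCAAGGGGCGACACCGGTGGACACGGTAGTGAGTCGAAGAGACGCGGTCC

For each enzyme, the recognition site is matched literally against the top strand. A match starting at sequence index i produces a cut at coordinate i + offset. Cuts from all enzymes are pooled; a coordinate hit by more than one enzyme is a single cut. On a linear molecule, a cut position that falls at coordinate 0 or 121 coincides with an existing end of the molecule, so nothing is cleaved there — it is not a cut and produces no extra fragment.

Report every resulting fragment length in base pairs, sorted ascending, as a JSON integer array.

[1,1,6,7,7,7,7,8,10,10,12,15,30]

Per-enzyme occurrences:
  VbrIX AGTCG/3: at [40, 51, 58, 102] ⇒ [43, 54, 61, 105]
  GruX AAGGGGC/7: at [73] ⇒ [80]
  PtaV GGTCC/4: at [116] ⇒ [120]
  LmaIX GACAC/0: at [44, 80, 90] ⇒ [44, 80, 90]
  TgoII AGAGA/4: at [26, 32, 64, 108] ⇒ [30, 36, 68, 112]

Pooled cuts: [30, 36, 43, 44, 54, 61, 68, 80, 90, 105, 112, 120]

Fragment lengths:
  [0,30): 30 bp
  [30,36): 6 bp
  [36,43): 7 bp
  [43,44): 1 bp
  [44,54): 10 bp
  [54,61): 7 bp
  [61,68): 7 bp
  [68,80): 12 bp
  [80,90): 10 bp
  [90,105): 15 bp
  [105,112): 7 bp
  [112,120): 8 bp
  [120,121): 1 bp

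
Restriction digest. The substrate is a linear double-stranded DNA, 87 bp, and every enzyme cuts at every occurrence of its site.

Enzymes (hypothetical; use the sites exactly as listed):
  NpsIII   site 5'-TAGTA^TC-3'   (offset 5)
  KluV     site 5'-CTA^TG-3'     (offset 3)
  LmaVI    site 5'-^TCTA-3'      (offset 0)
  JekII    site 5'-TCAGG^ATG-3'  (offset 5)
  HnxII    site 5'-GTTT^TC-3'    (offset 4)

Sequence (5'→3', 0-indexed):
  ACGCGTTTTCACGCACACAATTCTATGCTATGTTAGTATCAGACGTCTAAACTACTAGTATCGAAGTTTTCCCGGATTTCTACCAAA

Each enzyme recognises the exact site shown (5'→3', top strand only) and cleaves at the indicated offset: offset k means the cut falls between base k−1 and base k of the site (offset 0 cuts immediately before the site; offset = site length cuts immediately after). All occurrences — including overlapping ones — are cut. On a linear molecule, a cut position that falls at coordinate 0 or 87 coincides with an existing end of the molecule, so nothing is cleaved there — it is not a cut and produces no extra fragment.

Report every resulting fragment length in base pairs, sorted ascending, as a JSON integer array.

Per-enzyme occurrences:
  NpsIII TAGTATC/5: at [33, 55] ⇒ [38, 60]
  KluV CTATG/3: at [22, 27] ⇒ [25, 30]
  LmaVI TCTA/0: at [21, 45, 78] ⇒ [21, 45, 78]
  JekII (TCAGGATG, off=5): no sites
  HnxII GTTTTC/4: at [4, 65] ⇒ [8, 69]

Pooled cuts: [8, 21, 25, 30, 38, 45, 60, 69, 78]

Fragment lengths:
  [0,8): 8 bp
  [8,21): 13 bp
  [21,25): 4 bp
  [25,30): 5 bp
  [30,38): 8 bp
  [38,45): 7 bp
  [45,60): 15 bp
  [60,69): 9 bp
  [69,78): 9 bp
  [78,87): 9 bp

[4,5,7,8,8,9,9,9,13,15]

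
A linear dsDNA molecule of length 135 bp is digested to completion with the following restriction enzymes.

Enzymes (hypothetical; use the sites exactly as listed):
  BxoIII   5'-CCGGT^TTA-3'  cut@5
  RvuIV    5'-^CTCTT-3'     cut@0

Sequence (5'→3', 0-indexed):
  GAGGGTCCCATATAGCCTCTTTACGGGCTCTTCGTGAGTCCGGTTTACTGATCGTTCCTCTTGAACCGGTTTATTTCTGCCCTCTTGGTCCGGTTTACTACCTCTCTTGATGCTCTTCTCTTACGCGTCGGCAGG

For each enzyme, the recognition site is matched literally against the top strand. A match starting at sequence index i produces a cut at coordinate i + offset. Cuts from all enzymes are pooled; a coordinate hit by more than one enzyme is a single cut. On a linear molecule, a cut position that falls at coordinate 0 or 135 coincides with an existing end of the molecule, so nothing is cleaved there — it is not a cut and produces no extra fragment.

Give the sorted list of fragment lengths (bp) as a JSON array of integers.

[5,9,9,11,11,13,13,13,16,17,18]

Site scan:
  BxoIII CCGGTTTA/5: at [39, 65, 89] ⇒ [44, 70, 94]
  RvuIV CTCTT/0: at [16, 27, 57, 81, 103, 112, 117] ⇒ [16, 27, 57, 81, 103, 112, 117]

Pooled cuts: [16, 27, 44, 57, 70, 81, 94, 103, 112, 117]

Fragment lengths:
  [0,16): 16 bp
  [16,27): 11 bp
  [27,44): 17 bp
  [44,57): 13 bp
  [57,70): 13 bp
  [70,81): 11 bp
  [81,94): 13 bp
  [94,103): 9 bp
  [103,112): 9 bp
  [112,117): 5 bp
  [117,135): 18 bp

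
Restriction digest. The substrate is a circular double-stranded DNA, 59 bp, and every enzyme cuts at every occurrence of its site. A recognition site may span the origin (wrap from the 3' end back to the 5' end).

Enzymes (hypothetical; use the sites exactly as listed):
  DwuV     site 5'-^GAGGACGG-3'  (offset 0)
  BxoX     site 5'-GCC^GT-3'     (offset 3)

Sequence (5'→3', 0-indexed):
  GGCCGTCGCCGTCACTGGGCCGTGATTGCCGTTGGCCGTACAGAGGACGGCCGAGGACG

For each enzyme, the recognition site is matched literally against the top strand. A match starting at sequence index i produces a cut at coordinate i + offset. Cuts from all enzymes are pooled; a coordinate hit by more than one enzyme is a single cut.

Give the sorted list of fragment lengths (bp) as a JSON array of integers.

Scan for sites:
  DwuV (GAGGACGG, off=0): starts [42, 52] → cuts [42, 52]
  BxoX (GCCGT, off=3): starts [1, 7, 18, 27, 34] → cuts [4, 10, 21, 30, 37]

All cut coordinates (distinct, sorted): [4, 10, 21, 30, 37, 42, 52]

Fragment lengths:
  4→10: 6 bp
  10→21: 11 bp
  21→30: 9 bp
  30→37: 7 bp
  37→42: 5 bp
  42→52: 10 bp
  52→4 (wrap): 59-52+4 = 11 bp

[5,6,7,9,10,11,11]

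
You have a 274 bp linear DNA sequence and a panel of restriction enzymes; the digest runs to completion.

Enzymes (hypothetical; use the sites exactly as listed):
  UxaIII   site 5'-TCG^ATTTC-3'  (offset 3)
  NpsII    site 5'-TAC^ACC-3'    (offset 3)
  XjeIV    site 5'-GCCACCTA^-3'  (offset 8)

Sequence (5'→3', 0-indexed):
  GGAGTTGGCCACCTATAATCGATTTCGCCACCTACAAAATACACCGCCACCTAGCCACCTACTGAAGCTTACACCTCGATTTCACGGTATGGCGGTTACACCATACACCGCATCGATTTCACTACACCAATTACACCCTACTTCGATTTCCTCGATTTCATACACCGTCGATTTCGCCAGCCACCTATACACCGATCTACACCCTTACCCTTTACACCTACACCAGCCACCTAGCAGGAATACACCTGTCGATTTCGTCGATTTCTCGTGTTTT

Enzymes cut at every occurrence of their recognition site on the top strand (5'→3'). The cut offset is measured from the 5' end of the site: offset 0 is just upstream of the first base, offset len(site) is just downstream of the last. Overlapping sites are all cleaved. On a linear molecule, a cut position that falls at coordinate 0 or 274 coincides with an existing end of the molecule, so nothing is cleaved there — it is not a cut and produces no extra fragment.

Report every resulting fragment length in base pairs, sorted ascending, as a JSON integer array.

[3,6,6,6,7,7,8,8,8,9,9,9,9,9,10,10,10,11,11,11,12,13,14,15,15,17,21]

Per-enzyme occurrences:
  UxaIII (TCGATTTC, off=3): starts [18, 75, 112, 142, 151, 167, 248, 257] → cuts [21, 78, 115, 145, 154, 170, 251, 260]
  NpsII (TACACC, off=3): starts [39, 69, 96, 103, 122, 131, 160, 187, 197, 212, 218, 240] → cuts [42, 72, 99, 106, 125, 134, 163, 190, 200, 215, 221, 243]
  XjeIV (GCCACCTA, off=8): starts [7, 26, 45, 53, 179, 225] → cuts [15, 34, 53, 61, 187, 233]

All cut coordinates (distinct, sorted): [15, 21, 34, 42, 53, 61, 72, 78, 99, 106, 115, 125, 134, 145, 154, 163, 170, 187, 190, 200, 215, 221, 233, 243, 251, 260]

Fragments:
  [0,15): 15 bp
  [15,21): 6 bp
  [21,34): 13 bp
  [34,42): 8 bp
  [42,53): 11 bp
  [53,61): 8 bp
  [61,72): 11 bp
  [72,78): 6 bp
  [78,99): 21 bp
  [99,106): 7 bp
  [106,115): 9 bp
  [115,125): 10 bp
  [125,134): 9 bp
  [134,145): 11 bp
  [145,154): 9 bp
  [154,163): 9 bp
  [163,170): 7 bp
  [170,187): 17 bp
  [187,190): 3 bp
  [190,200): 10 bp
  [200,215): 15 bp
  [215,221): 6 bp
  [221,233): 12 bp
  [233,243): 10 bp
  [243,251): 8 bp
  [251,260): 9 bp
  [260,274): 14 bp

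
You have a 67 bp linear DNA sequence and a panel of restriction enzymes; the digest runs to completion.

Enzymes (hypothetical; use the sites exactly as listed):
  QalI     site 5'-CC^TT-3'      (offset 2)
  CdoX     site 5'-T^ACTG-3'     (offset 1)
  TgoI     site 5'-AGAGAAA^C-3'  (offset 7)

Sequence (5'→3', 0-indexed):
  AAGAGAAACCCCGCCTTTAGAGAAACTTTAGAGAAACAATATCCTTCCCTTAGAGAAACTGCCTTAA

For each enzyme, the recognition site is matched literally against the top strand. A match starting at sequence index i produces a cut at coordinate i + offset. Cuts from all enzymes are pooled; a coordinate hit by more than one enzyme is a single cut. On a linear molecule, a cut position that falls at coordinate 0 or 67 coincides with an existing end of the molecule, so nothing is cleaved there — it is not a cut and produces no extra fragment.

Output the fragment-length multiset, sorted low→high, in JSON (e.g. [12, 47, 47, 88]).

Site scan:
  QalI (CCTT, off=2): starts [13, 42, 47, 61] → cuts [15, 44, 49, 63]
  CdoX (TACTG, off=1): no sites
  TgoI (AGAGAAAC, off=7): starts [1, 18, 29, 51] → cuts [8, 25, 36, 58]

Pooled cuts: [8, 15, 25, 36, 44, 49, 58, 63]

Fragment lengths:
  [0,8): 8 bp
  [8,15): 7 bp
  [15,25): 10 bp
  [25,36): 11 bp
  [36,44): 8 bp
  [44,49): 5 bp
  [49,58): 9 bp
  [58,63): 5 bp
  [63,67): 4 bp

[4,5,5,7,8,8,9,10,11]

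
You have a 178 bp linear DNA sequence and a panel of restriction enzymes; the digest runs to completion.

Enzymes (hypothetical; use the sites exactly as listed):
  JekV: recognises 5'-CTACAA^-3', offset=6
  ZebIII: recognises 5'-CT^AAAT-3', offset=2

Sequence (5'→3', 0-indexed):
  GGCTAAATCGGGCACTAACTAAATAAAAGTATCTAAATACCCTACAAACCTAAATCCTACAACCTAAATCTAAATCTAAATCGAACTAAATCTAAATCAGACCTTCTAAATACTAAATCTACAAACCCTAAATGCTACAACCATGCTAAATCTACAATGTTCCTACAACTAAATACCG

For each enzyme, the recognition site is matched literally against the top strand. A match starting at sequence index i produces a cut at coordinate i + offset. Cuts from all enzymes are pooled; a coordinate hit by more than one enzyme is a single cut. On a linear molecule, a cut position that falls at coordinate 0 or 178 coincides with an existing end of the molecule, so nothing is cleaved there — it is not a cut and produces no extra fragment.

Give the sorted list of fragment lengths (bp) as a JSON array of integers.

Site scan:
  JekV (CTACAA, off=6): starts [41, 56, 118, 134, 151, 162] → cuts [47, 62, 124, 140, 157, 168]
  ZebIII (CTAAAT, off=2): starts [2, 18, 32, 49, 63, 69, 75, 85, 91, 105, 112, 127, 145, 168] → cuts [4, 20, 34, 51, 65, 71, 77, 87, 93, 107, 114, 129, 147, 170]

All cut coordinates (distinct, sorted): [4, 20, 34, 47, 51, 62, 65, 71, 77, 87, 93, 107, 114, 124, 129, 140, 147, 157, 168, 170]

Fragments:
  [0,4): 4 bp
  [4,20): 16 bp
  [20,34): 14 bp
  [34,47): 13 bp
  [47,51): 4 bp
  [51,62): 11 bp
  [62,65): 3 bp
  [65,71): 6 bp
  [71,77): 6 bp
  [77,87): 10 bp
  [87,93): 6 bp
  [93,107): 14 bp
  [107,114): 7 bp
  [114,124): 10 bp
  [124,129): 5 bp
  [129,140): 11 bp
  [140,147): 7 bp
  [147,157): 10 bp
  [157,168): 11 bp
  [168,170): 2 bp
  [170,178): 8 bp

[2,3,4,4,5,6,6,6,7,7,8,10,10,10,11,11,11,13,14,14,16]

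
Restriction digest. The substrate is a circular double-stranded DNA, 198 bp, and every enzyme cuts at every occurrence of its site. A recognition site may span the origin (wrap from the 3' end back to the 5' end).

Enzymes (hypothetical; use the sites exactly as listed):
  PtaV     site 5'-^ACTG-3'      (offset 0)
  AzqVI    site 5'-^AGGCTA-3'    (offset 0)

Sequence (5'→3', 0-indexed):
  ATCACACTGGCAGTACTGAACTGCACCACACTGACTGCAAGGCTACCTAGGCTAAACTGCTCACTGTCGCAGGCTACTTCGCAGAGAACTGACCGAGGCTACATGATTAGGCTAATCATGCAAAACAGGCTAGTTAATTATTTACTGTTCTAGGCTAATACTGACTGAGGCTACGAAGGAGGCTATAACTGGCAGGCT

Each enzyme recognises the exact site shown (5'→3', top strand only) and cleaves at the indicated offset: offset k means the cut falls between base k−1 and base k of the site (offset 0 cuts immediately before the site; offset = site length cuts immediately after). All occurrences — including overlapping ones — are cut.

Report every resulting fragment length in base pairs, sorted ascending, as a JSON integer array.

[4,4,4,5,6,6,7,7,8,8,8,8,8,9,9,10,10,12,13,17,17,18]

Per-enzyme occurrences:
  PtaV ACTG/0: at [5, 14, 19, 29, 33, 55, 62, 87, 143, 159, 163, 187] ⇒ [5, 14, 19, 29, 33, 55, 62, 87, 143, 159, 163, 187]
  AzqVI AGGCTA/0: at [39, 48, 70, 95, 108, 126, 151, 167, 179, 193] ⇒ [39, 48, 70, 95, 108, 126, 151, 167, 179, 193]

Pooled cuts: [5, 14, 19, 29, 33, 39, 48, 55, 62, 70, 87, 95, 108, 126, 143, 151, 159, 163, 167, 179, 187, 193]

Fragment lengths:
  5→14: 9 bp
  14→19: 5 bp
  19→29: 10 bp
  29→33: 4 bp
  33→39: 6 bp
  39→48: 9 bp
  48→55: 7 bp
  55→62: 7 bp
  62→70: 8 bp
  70→87: 17 bp
  87→95: 8 bp
  95→108: 13 bp
  108→126: 18 bp
  126→143: 17 bp
  143→151: 8 bp
  151→159: 8 bp
  159→163: 4 bp
  163→167: 4 bp
  167→179: 12 bp
  179→187: 8 bp
  187→193: 6 bp
  193→5 (wrap): 198-193+5 = 10 bp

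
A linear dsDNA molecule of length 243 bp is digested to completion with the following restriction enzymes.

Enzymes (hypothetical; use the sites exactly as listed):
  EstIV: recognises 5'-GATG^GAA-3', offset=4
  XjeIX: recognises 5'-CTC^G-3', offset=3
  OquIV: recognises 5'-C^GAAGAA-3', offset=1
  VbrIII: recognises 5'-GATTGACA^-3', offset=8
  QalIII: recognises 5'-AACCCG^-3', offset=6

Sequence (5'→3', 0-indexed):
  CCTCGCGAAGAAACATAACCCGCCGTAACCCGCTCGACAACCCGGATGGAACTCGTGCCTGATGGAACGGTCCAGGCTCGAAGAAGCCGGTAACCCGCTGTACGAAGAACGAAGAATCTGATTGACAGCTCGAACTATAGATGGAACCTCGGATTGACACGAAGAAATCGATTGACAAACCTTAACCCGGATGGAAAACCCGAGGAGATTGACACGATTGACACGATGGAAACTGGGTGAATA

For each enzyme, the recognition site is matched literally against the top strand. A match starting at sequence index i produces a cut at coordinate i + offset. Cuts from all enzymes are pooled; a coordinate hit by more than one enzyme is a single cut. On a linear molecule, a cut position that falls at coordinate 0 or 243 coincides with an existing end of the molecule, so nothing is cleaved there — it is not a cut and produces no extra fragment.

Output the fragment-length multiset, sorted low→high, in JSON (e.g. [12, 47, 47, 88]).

[1,2,3,4,4,4,4,5,6,6,7,7,9,9,9,9,10,10,12,12,12,15,15,16,17,17,18]

Per-enzyme occurrences:
  EstIV (GATGGAA, off=4): starts [44, 60, 139, 189, 224] → cuts [48, 64, 143, 193, 228]
  XjeIX (CTCG, off=3): starts [1, 32, 51, 76, 128, 147] → cuts [4, 35, 54, 79, 131, 150]
  OquIV (CGAAGAA, off=1): starts [5, 78, 102, 109, 159] → cuts [6, 79, 103, 110, 160]
  VbrIII (GATTGACA, off=8): starts [119, 151, 169, 206, 215] → cuts [127, 159, 177, 214, 223]
  QalIII (AACCCG, off=6): starts [16, 26, 38, 91, 183, 196] → cuts [22, 32, 44, 97, 189, 202]

All cut coordinates (distinct, sorted): [4, 6, 22, 32, 35, 44, 48, 54, 64, 79, 97, 103, 110, 127, 131, 143, 150, 159, 160, 177, 189, 193, 202, 214, 223, 228]

Fragment lengths:
  [0,4): 4 bp
  [4,6): 2 bp
  [6,22): 16 bp
  [22,32): 10 bp
  [32,35): 3 bp
  [35,44): 9 bp
  [44,48): 4 bp
  [48,54): 6 bp
  [54,64): 10 bp
  [64,79): 15 bp
  [79,97): 18 bp
  [97,103): 6 bp
  [103,110): 7 bp
  [110,127): 17 bp
  [127,131): 4 bp
  [131,143): 12 bp
  [143,150): 7 bp
  [150,159): 9 bp
  [159,160): 1 bp
  [160,177): 17 bp
  [177,189): 12 bp
  [189,193): 4 bp
  [193,202): 9 bp
  [202,214): 12 bp
  [214,223): 9 bp
  [223,228): 5 bp
  [228,243): 15 bp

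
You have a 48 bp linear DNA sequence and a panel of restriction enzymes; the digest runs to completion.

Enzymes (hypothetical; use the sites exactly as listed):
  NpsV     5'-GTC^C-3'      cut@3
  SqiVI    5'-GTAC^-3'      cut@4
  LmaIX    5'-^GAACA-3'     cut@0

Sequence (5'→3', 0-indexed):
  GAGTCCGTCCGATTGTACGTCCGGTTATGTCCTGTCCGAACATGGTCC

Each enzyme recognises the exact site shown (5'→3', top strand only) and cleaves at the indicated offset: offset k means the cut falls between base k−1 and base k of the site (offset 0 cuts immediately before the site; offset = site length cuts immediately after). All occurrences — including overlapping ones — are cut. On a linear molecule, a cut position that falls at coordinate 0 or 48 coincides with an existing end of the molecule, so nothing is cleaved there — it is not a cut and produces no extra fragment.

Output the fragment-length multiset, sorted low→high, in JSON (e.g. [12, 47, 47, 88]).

[1,1,3,4,5,5,9,10,10]

Site scan:
  NpsV (GTCC, off=3): starts [2, 6, 18, 28, 33, 44] → cuts [5, 9, 21, 31, 36, 47]
  SqiVI (GTAC, off=4): starts [14] → cuts [18]
  LmaIX (GAACA, off=0): starts [37] → cuts [37]

Pooled cuts: [5, 9, 18, 21, 31, 36, 37, 47]

Fragments:
  [0,5): 5 bp
  [5,9): 4 bp
  [9,18): 9 bp
  [18,21): 3 bp
  [21,31): 10 bp
  [31,36): 5 bp
  [36,37): 1 bp
  [37,47): 10 bp
  [47,48): 1 bp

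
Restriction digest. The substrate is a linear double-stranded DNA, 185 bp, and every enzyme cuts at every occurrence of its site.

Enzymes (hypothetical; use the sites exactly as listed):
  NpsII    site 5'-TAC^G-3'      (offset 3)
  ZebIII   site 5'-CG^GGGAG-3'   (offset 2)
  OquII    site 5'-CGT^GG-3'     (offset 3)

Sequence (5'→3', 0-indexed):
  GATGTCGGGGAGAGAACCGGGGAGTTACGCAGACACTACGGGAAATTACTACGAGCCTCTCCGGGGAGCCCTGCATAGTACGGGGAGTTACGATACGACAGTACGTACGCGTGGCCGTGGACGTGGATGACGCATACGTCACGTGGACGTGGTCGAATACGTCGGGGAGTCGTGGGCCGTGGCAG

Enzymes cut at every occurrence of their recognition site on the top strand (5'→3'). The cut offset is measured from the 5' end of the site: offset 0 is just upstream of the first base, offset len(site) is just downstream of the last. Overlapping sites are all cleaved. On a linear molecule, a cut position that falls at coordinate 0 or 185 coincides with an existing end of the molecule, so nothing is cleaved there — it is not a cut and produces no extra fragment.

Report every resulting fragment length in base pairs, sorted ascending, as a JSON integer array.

Scan for sites:
  NpsII TACG/3: at [25, 36, 49, 78, 88, 93, 101, 105, 134, 157] ⇒ [28, 39, 52, 81, 91, 96, 104, 108, 137, 160]
  ZebIII CGGGGAG/2: at [5, 17, 61, 80, 162] ⇒ [7, 19, 63, 82, 164]
  OquII CGTGG/3: at [109, 115, 121, 141, 147, 170, 177] ⇒ [112, 118, 124, 144, 150, 173, 180]

All cut coordinates (distinct, sorted): [7, 19, 28, 39, 52, 63, 81, 82, 91, 96, 104, 108, 112, 118, 124, 137, 144, 150, 160, 164, 173, 180]

Fragment lengths:
  [0,7): 7 bp
  [7,19): 12 bp
  [19,28): 9 bp
  [28,39): 11 bp
  [39,52): 13 bp
  [52,63): 11 bp
  [63,81): 18 bp
  [81,82): 1 bp
  [82,91): 9 bp
  [91,96): 5 bp
  [96,104): 8 bp
  [104,108): 4 bp
  [108,112): 4 bp
  [112,118): 6 bp
  [118,124): 6 bp
  [124,137): 13 bp
  [137,144): 7 bp
  [144,150): 6 bp
  [150,160): 10 bp
  [160,164): 4 bp
  [164,173): 9 bp
  [173,180): 7 bp
  [180,185): 5 bp

[1,4,4,4,5,5,6,6,6,7,7,7,8,9,9,9,10,11,11,12,13,13,18]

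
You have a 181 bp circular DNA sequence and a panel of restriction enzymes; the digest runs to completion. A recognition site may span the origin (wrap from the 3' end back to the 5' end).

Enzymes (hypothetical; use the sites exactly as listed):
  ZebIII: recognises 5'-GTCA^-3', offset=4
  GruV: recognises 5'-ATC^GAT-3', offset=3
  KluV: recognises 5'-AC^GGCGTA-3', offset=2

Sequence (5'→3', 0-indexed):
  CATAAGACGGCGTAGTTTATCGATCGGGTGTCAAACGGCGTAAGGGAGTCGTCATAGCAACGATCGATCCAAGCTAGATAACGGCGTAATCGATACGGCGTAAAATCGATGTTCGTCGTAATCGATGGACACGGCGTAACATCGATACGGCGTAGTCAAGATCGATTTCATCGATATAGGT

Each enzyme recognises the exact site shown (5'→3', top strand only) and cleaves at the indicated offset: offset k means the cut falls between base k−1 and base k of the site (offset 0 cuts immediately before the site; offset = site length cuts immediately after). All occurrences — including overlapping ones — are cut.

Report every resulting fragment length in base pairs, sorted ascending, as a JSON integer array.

Scan for sites:
  ZebIII (GTCA, off=4): starts [29, 50, 154, 179] → cuts [2, 33, 54, 158]
  GruV (ATCGAT, off=3): starts [18, 62, 88, 104, 120, 140, 160, 169] → cuts [21, 65, 91, 107, 123, 143, 163, 172]
  KluV (ACGGCGTA, off=2): starts [6, 34, 80, 94, 130, 146] → cuts [8, 36, 82, 96, 132, 148]

All cut coordinates (distinct, sorted): [2, 8, 21, 33, 36, 54, 65, 82, 91, 96, 107, 123, 132, 143, 148, 158, 163, 172]

Fragments:
  2→8: 6 bp
  8→21: 13 bp
  21→33: 12 bp
  33→36: 3 bp
  36→54: 18 bp
  54→65: 11 bp
  65→82: 17 bp
  82→91: 9 bp
  91→96: 5 bp
  96→107: 11 bp
  107→123: 16 bp
  123→132: 9 bp
  132→143: 11 bp
  143→148: 5 bp
  148→158: 10 bp
  158→163: 5 bp
  163→172: 9 bp
  172→2 (wrap): 181-172+2 = 11 bp

[3,5,5,5,6,9,9,9,10,11,11,11,11,12,13,16,17,18]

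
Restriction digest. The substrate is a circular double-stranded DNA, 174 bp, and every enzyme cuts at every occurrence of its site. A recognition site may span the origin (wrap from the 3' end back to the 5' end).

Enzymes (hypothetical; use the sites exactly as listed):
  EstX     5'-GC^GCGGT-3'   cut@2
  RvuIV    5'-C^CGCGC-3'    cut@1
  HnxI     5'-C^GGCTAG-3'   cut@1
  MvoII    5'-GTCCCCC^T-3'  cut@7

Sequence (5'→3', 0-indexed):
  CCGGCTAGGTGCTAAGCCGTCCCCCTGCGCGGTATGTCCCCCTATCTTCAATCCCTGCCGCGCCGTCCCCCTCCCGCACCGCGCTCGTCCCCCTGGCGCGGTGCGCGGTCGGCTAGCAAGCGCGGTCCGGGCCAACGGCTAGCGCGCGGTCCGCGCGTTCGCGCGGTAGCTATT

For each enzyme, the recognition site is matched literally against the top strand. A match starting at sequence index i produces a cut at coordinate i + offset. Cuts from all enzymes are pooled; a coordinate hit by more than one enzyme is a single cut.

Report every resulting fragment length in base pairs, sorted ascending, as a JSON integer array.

Scan for sites:
  EstX GCGCGGT/2: at [26, 95, 102, 119, 143, 160] ⇒ [28, 97, 104, 121, 145, 162]
  RvuIV CCGCGC/1: at [57, 78, 150] ⇒ [58, 79, 151]
  HnxI CGGCTAG/1: at [1, 109, 135] ⇒ [2, 110, 136]
  MvoII GTCCCCCT/7: at [18, 35, 64, 86] ⇒ [25, 42, 71, 93]

All cut coordinates (distinct, sorted): [2, 25, 28, 42, 58, 71, 79, 93, 97, 104, 110, 121, 136, 145, 151, 162]

Fragments:
  2→25: 23 bp
  25→28: 3 bp
  28→42: 14 bp
  42→58: 16 bp
  58→71: 13 bp
  71→79: 8 bp
  79→93: 14 bp
  93→97: 4 bp
  97→104: 7 bp
  104→110: 6 bp
  110→121: 11 bp
  121→136: 15 bp
  136→145: 9 bp
  145→151: 6 bp
  151→162: 11 bp
  162→2 (wrap): 174-162+2 = 14 bp

[3,4,6,6,7,8,9,11,11,13,14,14,14,15,16,23]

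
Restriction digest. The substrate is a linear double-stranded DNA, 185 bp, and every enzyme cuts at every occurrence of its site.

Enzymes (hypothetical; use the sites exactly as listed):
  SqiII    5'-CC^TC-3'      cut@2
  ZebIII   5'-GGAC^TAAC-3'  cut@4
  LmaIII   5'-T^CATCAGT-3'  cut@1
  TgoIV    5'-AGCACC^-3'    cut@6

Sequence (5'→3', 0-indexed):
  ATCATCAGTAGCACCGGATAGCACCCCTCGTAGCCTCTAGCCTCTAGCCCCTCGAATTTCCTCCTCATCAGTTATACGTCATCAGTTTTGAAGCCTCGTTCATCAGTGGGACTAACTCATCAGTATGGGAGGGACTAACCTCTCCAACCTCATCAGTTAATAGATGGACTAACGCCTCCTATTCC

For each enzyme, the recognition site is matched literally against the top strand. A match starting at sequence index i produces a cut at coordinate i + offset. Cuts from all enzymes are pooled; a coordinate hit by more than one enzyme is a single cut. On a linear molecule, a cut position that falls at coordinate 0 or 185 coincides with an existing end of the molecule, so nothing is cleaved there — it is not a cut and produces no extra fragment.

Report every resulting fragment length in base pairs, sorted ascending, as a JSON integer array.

[1,1,2,2,3,5,5,5,7,7,8,9,9,9,10,10,12,13,14,16,18,19]

Scan for sites:
  SqiII CCTC/2: at [25, 33, 40, 49, 59, 62, 93, 138, 147, 174] ⇒ [27, 35, 42, 51, 61, 64, 95, 140, 149, 176]
  ZebIII GGACTAAC/4: at [108, 131, 165] ⇒ [112, 135, 169]
  LmaIII TCATCAGT/1: at [1, 64, 78, 99, 116, 149] ⇒ [2, 65, 79, 100, 117, 150]
  TgoIV AGCACC/6: at [9, 19] ⇒ [15, 25]

All cut coordinates (distinct, sorted): [2, 15, 25, 27, 35, 42, 51, 61, 64, 65, 79, 95, 100, 112, 117, 135, 140, 149, 150, 169, 176]

Fragment lengths:
  [0,2): 2 bp
  [2,15): 13 bp
  [15,25): 10 bp
  [25,27): 2 bp
  [27,35): 8 bp
  [35,42): 7 bp
  [42,51): 9 bp
  [51,61): 10 bp
  [61,64): 3 bp
  [64,65): 1 bp
  [65,79): 14 bp
  [79,95): 16 bp
  [95,100): 5 bp
  [100,112): 12 bp
  [112,117): 5 bp
  [117,135): 18 bp
  [135,140): 5 bp
  [140,149): 9 bp
  [149,150): 1 bp
  [150,169): 19 bp
  [169,176): 7 bp
  [176,185): 9 bp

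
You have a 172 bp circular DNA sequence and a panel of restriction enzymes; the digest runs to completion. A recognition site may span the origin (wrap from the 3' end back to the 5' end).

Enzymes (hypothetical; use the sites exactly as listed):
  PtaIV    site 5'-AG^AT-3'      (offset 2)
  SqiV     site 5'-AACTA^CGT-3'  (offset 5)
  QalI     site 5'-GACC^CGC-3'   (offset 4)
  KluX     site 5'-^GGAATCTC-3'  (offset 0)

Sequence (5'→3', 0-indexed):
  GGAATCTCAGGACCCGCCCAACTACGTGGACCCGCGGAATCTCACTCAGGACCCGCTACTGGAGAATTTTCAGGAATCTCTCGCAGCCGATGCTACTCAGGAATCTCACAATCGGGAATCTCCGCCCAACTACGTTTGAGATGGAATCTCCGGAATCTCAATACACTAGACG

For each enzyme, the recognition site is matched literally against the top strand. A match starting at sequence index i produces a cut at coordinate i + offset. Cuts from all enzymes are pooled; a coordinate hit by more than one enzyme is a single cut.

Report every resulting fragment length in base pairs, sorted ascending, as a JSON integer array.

[2,3,8,8,9,10,14,15,18,18,19,21,27]

Scan for sites:
  PtaIV AGAT/2: at [138] ⇒ [140]
  SqiV AACTACGT/5: at [19, 127] ⇒ [24, 132]
  QalI GACCCGC/4: at [10, 28, 49] ⇒ [14, 32, 53]
  KluX GGAATCTC/0: at [0, 35, 72, 99, 114, 142, 151] ⇒ [0, 35, 72, 99, 114, 142, 151]

All cut coordinates (distinct, sorted): [0, 14, 24, 32, 35, 53, 72, 99, 114, 132, 140, 142, 151]

Fragment lengths:
  0→14: 14 bp
  14→24: 10 bp
  24→32: 8 bp
  32→35: 3 bp
  35→53: 18 bp
  53→72: 19 bp
  72→99: 27 bp
  99→114: 15 bp
  114→132: 18 bp
  132→140: 8 bp
  140→142: 2 bp
  142→151: 9 bp
  151→0 (wrap): 172-151+0 = 21 bp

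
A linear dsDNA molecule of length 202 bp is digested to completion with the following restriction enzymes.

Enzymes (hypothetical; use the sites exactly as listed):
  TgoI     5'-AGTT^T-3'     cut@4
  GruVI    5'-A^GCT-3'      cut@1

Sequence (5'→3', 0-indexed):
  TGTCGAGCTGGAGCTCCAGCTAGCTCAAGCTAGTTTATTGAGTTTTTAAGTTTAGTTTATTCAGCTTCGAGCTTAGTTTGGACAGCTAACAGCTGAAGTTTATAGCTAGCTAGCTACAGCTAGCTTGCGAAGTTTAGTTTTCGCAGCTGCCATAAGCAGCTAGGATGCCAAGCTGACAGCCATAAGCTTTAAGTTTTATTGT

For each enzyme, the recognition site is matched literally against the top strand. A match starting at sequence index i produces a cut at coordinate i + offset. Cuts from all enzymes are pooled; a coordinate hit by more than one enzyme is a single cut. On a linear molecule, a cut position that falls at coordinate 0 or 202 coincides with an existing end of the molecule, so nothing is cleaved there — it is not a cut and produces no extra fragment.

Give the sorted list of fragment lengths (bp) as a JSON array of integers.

Site scan:
  TgoI AGTTT/4: at [31, 40, 48, 53, 74, 96, 130, 135, 191] ⇒ [35, 44, 52, 57, 78, 100, 134, 139, 195]
  GruVI AGCT/1: at [5, 11, 17, 21, 27, 62, 69, 83, 90, 103, 107, 111, 117, 121, 144, 157, 170, 184] ⇒ [6, 12, 18, 22, 28, 63, 70, 84, 91, 104, 108, 112, 118, 122, 145, 158, 171, 185]

Pooled cuts: [6, 12, 18, 22, 28, 35, 44, 52, 57, 63, 70, 78, 84, 91, 100, 104, 108, 112, 118, 122, 134, 139, 145, 158, 171, 185, 195]

Fragment lengths:
  [0,6): 6 bp
  [6,12): 6 bp
  [12,18): 6 bp
  [18,22): 4 bp
  [22,28): 6 bp
  [28,35): 7 bp
  [35,44): 9 bp
  [44,52): 8 bp
  [52,57): 5 bp
  [57,63): 6 bp
  [63,70): 7 bp
  [70,78): 8 bp
  [78,84): 6 bp
  [84,91): 7 bp
  [91,100): 9 bp
  [100,104): 4 bp
  [104,108): 4 bp
  [108,112): 4 bp
  [112,118): 6 bp
  [118,122): 4 bp
  [122,134): 12 bp
  [134,139): 5 bp
  [139,145): 6 bp
  [145,158): 13 bp
  [158,171): 13 bp
  [171,185): 14 bp
  [185,195): 10 bp
  [195,202): 7 bp

[4,4,4,4,4,5,5,6,6,6,6,6,6,6,6,7,7,7,7,8,8,9,9,10,12,13,13,14]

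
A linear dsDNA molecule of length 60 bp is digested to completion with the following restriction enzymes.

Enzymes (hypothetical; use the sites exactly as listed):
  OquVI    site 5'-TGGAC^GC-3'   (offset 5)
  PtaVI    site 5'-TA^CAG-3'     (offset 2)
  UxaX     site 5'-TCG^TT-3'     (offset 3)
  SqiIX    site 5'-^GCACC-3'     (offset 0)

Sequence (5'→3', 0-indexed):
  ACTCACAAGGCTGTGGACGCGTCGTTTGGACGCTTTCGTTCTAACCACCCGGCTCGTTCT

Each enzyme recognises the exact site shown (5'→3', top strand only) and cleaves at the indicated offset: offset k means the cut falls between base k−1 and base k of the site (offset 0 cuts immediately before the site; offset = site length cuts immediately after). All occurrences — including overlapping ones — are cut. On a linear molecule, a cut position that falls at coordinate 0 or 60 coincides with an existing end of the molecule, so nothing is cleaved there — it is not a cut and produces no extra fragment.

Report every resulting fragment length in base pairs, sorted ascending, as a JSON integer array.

[4,6,7,7,18,18]

Per-enzyme occurrences:
  OquVI TGGACGC/5: at [13, 26] ⇒ [18, 31]
  PtaVI (TACAG, off=2): no sites
  UxaX TCGTT/3: at [21, 35, 53] ⇒ [24, 38, 56]
  SqiIX (GCACC, off=0): no sites

All cut coordinates (distinct, sorted): [18, 24, 31, 38, 56]

Fragments:
  [0,18): 18 bp
  [18,24): 6 bp
  [24,31): 7 bp
  [31,38): 7 bp
  [38,56): 18 bp
  [56,60): 4 bp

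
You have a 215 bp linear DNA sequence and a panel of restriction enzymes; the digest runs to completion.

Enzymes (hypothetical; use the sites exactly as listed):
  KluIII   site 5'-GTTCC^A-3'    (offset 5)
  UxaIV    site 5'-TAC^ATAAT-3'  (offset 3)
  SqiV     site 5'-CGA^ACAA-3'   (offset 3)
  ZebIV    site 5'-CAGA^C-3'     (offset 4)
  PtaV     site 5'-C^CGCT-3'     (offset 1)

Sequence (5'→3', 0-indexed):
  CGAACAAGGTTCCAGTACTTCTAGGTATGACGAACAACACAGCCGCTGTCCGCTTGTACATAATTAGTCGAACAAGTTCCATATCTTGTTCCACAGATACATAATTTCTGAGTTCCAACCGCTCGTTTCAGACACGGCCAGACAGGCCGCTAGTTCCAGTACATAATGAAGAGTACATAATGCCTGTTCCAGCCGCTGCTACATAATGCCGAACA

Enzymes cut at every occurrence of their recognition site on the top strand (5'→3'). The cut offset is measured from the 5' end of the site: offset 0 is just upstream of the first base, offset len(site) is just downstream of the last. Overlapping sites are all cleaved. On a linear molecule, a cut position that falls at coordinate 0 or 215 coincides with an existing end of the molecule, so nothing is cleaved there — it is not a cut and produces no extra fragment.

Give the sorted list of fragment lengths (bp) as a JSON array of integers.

[3,3,3,5,5,7,8,9,9,9,10,10,10,10,12,12,13,13,14,14,16,20]

Site scan:
  KluIII (GTTCCA, off=5): starts [8, 75, 87, 111, 152, 185] → cuts [13, 80, 92, 116, 157, 190]
  UxaIV (TACATAAT, off=3): starts [56, 97, 159, 173, 199] → cuts [59, 100, 162, 176, 202]
  SqiV (CGAACAA, off=3): starts [0, 30, 68] → cuts [3, 33, 71]
  ZebIV (CAGAC, off=4): starts [128, 138] → cuts [132, 142]
  PtaV (CCGCT, off=1): starts [42, 49, 118, 146, 192] → cuts [43, 50, 119, 147, 193]

All cut coordinates (distinct, sorted): [3, 13, 33, 43, 50, 59, 71, 80, 92, 100, 116, 119, 132, 142, 147, 157, 162, 176, 190, 193, 202]

Fragment lengths:
  [0,3): 3 bp
  [3,13): 10 bp
  [13,33): 20 bp
  [33,43): 10 bp
  [43,50): 7 bp
  [50,59): 9 bp
  [59,71): 12 bp
  [71,80): 9 bp
  [80,92): 12 bp
  [92,100): 8 bp
  [100,116): 16 bp
  [116,119): 3 bp
  [119,132): 13 bp
  [132,142): 10 bp
  [142,147): 5 bp
  [147,157): 10 bp
  [157,162): 5 bp
  [162,176): 14 bp
  [176,190): 14 bp
  [190,193): 3 bp
  [193,202): 9 bp
  [202,215): 13 bp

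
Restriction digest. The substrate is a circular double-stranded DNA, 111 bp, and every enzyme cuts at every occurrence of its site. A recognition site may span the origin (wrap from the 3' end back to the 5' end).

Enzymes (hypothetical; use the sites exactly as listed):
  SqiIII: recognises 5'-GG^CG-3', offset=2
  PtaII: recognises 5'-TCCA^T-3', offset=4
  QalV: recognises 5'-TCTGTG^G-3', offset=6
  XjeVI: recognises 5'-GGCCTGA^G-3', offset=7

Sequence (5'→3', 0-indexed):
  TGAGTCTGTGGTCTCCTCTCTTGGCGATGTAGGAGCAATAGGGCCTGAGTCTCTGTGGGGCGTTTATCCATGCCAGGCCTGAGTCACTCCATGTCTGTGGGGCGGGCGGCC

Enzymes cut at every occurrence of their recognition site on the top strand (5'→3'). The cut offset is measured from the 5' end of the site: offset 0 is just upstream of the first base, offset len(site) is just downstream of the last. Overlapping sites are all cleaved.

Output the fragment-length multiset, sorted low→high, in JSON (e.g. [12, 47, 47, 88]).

[3,3,4,7,8,8,9,9,10,12,14,24]

Scan for sites:
  SqiIII (GGCG, off=2): starts [22, 58, 100, 104] → cuts [24, 60, 102, 106]
  PtaII (TCCAT, off=4): starts [66, 87] → cuts [70, 91]
  QalV (TCTGTGG, off=6): starts [4, 51, 93] → cuts [10, 57, 99]
  XjeVI (GGCCTGAG, off=7): starts [41, 75, 107] → cuts [3, 48, 82]

Pooled cuts: [3, 10, 24, 48, 57, 60, 70, 82, 91, 99, 102, 106]

Fragments:
  3→10: 7 bp
  10→24: 14 bp
  24→48: 24 bp
  48→57: 9 bp
  57→60: 3 bp
  60→70: 10 bp
  70→82: 12 bp
  82→91: 9 bp
  91→99: 8 bp
  99→102: 3 bp
  102→106: 4 bp
  106→3 (wrap): 111-106+3 = 8 bp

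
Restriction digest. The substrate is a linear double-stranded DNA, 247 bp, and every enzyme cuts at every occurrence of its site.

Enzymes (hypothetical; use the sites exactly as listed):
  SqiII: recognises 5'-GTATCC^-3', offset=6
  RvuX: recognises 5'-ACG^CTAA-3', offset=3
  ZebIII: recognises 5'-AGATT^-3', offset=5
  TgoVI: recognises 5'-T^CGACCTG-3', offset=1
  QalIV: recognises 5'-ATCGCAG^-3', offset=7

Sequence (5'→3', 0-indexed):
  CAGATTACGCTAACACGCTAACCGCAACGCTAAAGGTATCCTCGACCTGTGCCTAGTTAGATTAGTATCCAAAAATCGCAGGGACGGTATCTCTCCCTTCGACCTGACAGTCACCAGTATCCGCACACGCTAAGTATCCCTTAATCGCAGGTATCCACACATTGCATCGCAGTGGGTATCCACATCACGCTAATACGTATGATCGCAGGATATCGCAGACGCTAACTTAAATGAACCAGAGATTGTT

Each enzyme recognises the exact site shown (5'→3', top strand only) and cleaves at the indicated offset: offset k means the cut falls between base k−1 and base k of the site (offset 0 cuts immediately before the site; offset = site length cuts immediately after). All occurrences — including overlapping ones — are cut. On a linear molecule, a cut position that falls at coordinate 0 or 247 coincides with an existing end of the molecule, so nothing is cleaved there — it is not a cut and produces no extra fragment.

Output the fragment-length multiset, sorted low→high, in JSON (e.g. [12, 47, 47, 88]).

[1,3,3,3,6,6,7,7,8,8,9,10,10,11,11,12,12,16,18,19,21,23,23]

Per-enzyme occurrences:
  SqiII GTATCC/6: at [35, 64, 116, 133, 150, 175] ⇒ [41, 70, 122, 139, 156, 181]
  RvuX ACGCTAA/3: at [6, 14, 26, 126, 186, 218] ⇒ [9, 17, 29, 129, 189, 221]
  ZebIII AGATT/5: at [1, 58, 239] ⇒ [6, 63, 244]
  TgoVI TCGACCTG/1: at [41, 98] ⇒ [42, 99]
  QalIV ATCGCAG/7: at [74, 143, 165, 201, 211] ⇒ [81, 150, 172, 208, 218]

Pooled cuts: [6, 9, 17, 29, 41, 42, 63, 70, 81, 99, 122, 129, 139, 150, 156, 172, 181, 189, 208, 218, 221, 244]

Fragment lengths:
  [0,6): 6 bp
  [6,9): 3 bp
  [9,17): 8 bp
  [17,29): 12 bp
  [29,41): 12 bp
  [41,42): 1 bp
  [42,63): 21 bp
  [63,70): 7 bp
  [70,81): 11 bp
  [81,99): 18 bp
  [99,122): 23 bp
  [122,129): 7 bp
  [129,139): 10 bp
  [139,150): 11 bp
  [150,156): 6 bp
  [156,172): 16 bp
  [172,181): 9 bp
  [181,189): 8 bp
  [189,208): 19 bp
  [208,218): 10 bp
  [218,221): 3 bp
  [221,244): 23 bp
  [244,247): 3 bp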